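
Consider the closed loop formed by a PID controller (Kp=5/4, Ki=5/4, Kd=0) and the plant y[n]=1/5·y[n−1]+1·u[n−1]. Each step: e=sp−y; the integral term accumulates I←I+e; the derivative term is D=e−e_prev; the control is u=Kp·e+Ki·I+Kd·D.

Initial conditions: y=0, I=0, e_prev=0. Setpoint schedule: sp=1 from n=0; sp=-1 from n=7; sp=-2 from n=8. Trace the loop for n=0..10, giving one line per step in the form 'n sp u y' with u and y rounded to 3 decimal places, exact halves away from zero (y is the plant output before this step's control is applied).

0 1 2.500 0.000
1 1 -2.500 2.500
2 1 6.875 -2.000
3 1 -10.563 6.475
4 1 21.950 -9.268
5 1 -38.626 20.097
6 1 74.261 -34.606
7 -1 -141.096 67.340
8 -2 258.399 -127.628
9 -2 -485.819 232.873
10 -2 900.883 -439.244

(exact arithmetic carried between steps; '≈' marks a value shown rounded to 6 d.p. or computed from one; I and e_prev carry over from the previous line; the table rounds u and y to 3 d.p., halves away from zero)
n=0: y=0, sp=1, e=sp−y=1; I=1, D=e−e_prev=1; u=5/4·1+5/4·1+0·1=2.5; next y=1/5·0+1·2.5=2.5
n=1: y=2.5, sp=1, e=sp−y=-1.5; I=-0.5, D=e−e_prev=-2.5; u=5/4·(-1.5)+5/4·(-0.5)+0·(-2.5)=-2.5; next y=1/5·2.5+1·(-2.5)=-2
n=2: y=-2, sp=1, e=sp−y=3; I=2.5, D=e−e_prev=4.5; u=5/4·3+5/4·2.5+0·4.5=6.875; next y=1/5·(-2)+1·6.875=6.475
n=3: y=6.475, sp=1, e=sp−y=-5.475; I=-2.975, D=e−e_prev=-8.475; u=5/4·(-5.475)+5/4·(-2.975)+0·(-8.475)=-10.5625; next y=1/5·6.475+1·(-10.5625)=-9.2675
n=4: y=-9.2675, sp=1, e=sp−y=10.2675; I=7.2925, D=e−e_prev=15.7425; u=5/4·10.2675+5/4·7.2925+0·15.7425=21.95; next y=1/5·(-9.2675)+1·21.95=20.0965
n=5: y=20.0965, sp=1, e=sp−y=-19.0965; I=-11.804, D=e−e_prev=-29.364; u=5/4·(-19.0965)+5/4·(-11.804)+0·(-29.364)=-38.625625; next y=1/5·20.0965+1·(-38.625625)=-34.606325
n=6: y=-34.606325, sp=1, e=sp−y=35.606325; I=23.802325, D=e−e_prev=54.702825; u=5/4·35.606325+5/4·23.802325+0·54.702825≈74.260813; next y=1/5·(-34.606325)+1·74.260813≈67.339548
n=7: y≈67.339548, sp=-1, e=sp−y≈-68.339548; I≈-44.537223, D=e−e_prev≈-103.945873; u=5/4·(-68.339548)+5/4·(-44.537223)+0·(-103.945873)≈-141.095963; next y=1/5·67.339548+1·(-141.095963)≈-127.628053
n=8: y=-127.628053, sp=-2, e=sp−y=125.628053; I≈81.090831, D=e−e_prev≈193.967601; u=5/4·125.628053+5/4·81.090831+0·193.967601≈258.398604; next y=1/5·(-127.628053)+1·258.398604≈232.872994
n=9: y≈232.872994, sp=-2, e=sp−y≈-234.872994; I≈-153.782163, D=e−e_prev≈-360.501047; u=5/4·(-234.872994)+5/4·(-153.782163)+0·(-360.501047)≈-485.818946; next y=1/5·232.872994+1·(-485.818946)≈-439.244348
n=10: y≈-439.244348, sp=-2, e=sp−y≈437.244348; I≈283.462184, D=e−e_prev≈672.117341; u=5/4·437.244348+5/4·283.462184+0·672.117341≈900.883165; next y=1/5·(-439.244348)+1·900.883165≈813.034295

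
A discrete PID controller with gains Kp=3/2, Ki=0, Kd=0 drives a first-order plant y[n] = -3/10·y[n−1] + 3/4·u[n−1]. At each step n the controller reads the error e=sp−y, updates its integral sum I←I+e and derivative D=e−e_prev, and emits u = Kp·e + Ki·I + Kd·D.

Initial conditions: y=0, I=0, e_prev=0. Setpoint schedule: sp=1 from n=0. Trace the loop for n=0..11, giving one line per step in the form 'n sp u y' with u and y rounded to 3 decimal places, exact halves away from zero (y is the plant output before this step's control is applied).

0 1 1.500 0.000
1 1 -0.188 1.125
2 1 2.217 -0.478
3 1 -1.209 1.806
4 1 3.674 -1.449
5 1 -3.285 3.190
6 1 6.631 -3.421
7 1 -7.499 5.999
8 1 12.636 -7.424
9 1 -16.056 11.704
10 1 24.830 -15.553
11 1 -33.433 23.289

(exact arithmetic carried between steps; '≈' marks a value shown rounded to 6 d.p. or computed from one; I and e_prev carry over from the previous line; the table rounds u and y to 3 d.p., halves away from zero)
n=0: y=0, sp=1, e=sp−y=1; I=1, D=e−e_prev=1; u=3/2·1+0·1+0·1=1.5; next y=-3/10·0+3/4·1.5=1.125
n=1: y=1.125, sp=1, e=sp−y=-0.125; I=0.875, D=e−e_prev=-1.125; u=3/2·(-0.125)+0·0.875+0·(-1.125)=-0.1875; next y=-3/10·1.125+3/4·(-0.1875)=-0.478125
n=2: y=-0.478125, sp=1, e=sp−y=1.478125; I=2.353125, D=e−e_prev=1.603125; u=3/2·1.478125+0·2.353125+0·1.603125≈2.217188; next y=-3/10·(-0.478125)+3/4·2.217188≈1.806328
n=3: y≈1.806328, sp=1, e=sp−y≈-0.806328; I≈1.546797, D=e−e_prev≈-2.284453; u=3/2·(-0.806328)+0·1.546797+0·(-2.284453)≈-1.209492; next y=-3/10·1.806328+3/4·(-1.209492)≈-1.449018
n=4: y≈-1.449018, sp=1, e=sp−y≈2.449018; I≈3.995814, D=e−e_prev≈3.255346; u=3/2·2.449018+0·3.995814+0·3.255346≈3.673526; next y=-3/10·(-1.449018)+3/4·3.673526≈3.189850
n=5: y≈3.189850, sp=1, e=sp−y≈-2.189850; I≈1.805964, D=e−e_prev≈-4.638868; u=3/2·(-2.189850)+0·1.805964+0·(-4.638868)≈-3.284775; next y=-3/10·3.189850+3/4·(-3.284775)≈-3.420536
n=6: y≈-3.420536, sp=1, e=sp−y≈4.420536; I≈6.226501, D=e−e_prev≈6.610386; u=3/2·4.420536+0·6.226501+0·6.610386≈6.630804; next y=-3/10·(-3.420536)+3/4·6.630804≈5.999264
n=7: y≈5.999264, sp=1, e=sp−y≈-4.999264; I≈1.227236, D=e−e_prev≈-9.419801; u=3/2·(-4.999264)+0·1.227236+0·(-9.419801)≈-7.498896; next y=-3/10·5.999264+3/4·(-7.498896)≈-7.423952
n=8: y≈-7.423952, sp=1, e=sp−y≈8.423952; I≈9.651188, D=e−e_prev≈13.423216; u=3/2·8.423952+0·9.651188+0·13.423216≈12.635927; next y=-3/10·(-7.423952)+3/4·12.635927≈11.704131
n=9: y≈11.704131, sp=1, e=sp−y≈-10.704131; I≈-1.052943, D=e−e_prev≈-19.128083; u=3/2·(-10.704131)+0·(-1.052943)+0·(-19.128083)≈-16.056196; next y=-3/10·11.704131+3/4·(-16.056196)≈-15.553387
n=10: y≈-15.553387, sp=1, e=sp−y≈16.553387; I≈15.500444, D=e−e_prev≈27.257518; u=3/2·16.553387+0·15.500444+0·27.257518≈24.830080; next y=-3/10·(-15.553387)+3/4·24.830080≈23.288576
n=11: y≈23.288576, sp=1, e=sp−y≈-22.288576; I≈-6.788132, D=e−e_prev≈-38.841963; u=3/2·(-22.288576)+0·(-6.788132)+0·(-38.841963)≈-33.432864; next y=-3/10·23.288576+3/4·(-33.432864)≈-32.061221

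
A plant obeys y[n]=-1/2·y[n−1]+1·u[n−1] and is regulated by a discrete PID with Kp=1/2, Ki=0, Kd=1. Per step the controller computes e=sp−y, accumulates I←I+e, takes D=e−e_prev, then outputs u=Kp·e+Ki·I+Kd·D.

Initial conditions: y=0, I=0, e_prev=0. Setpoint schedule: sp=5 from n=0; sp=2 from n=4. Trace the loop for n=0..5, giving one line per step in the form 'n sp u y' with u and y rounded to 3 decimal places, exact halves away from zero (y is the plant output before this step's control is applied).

0 5 7.500 0.000
1 5 -8.750 7.500
2 5 28.750 -12.500
3 5 -62.500 35.000
4 2 153.000 -80.000
5 2 -368.500 193.000

(exact arithmetic carried between steps; '≈' marks a value shown rounded to 6 d.p. or computed from one; I and e_prev carry over from the previous line; the table rounds u and y to 3 d.p., halves away from zero)
n=0: y=0, sp=5, e=sp−y=5; I=5, D=e−e_prev=5; u=1/2·5+0·5+1·5=7.5; next y=-1/2·0+1·7.5=7.5
n=1: y=7.5, sp=5, e=sp−y=-2.5; I=2.5, D=e−e_prev=-7.5; u=1/2·(-2.5)+0·2.5+1·(-7.5)=-8.75; next y=-1/2·7.5+1·(-8.75)=-12.5
n=2: y=-12.5, sp=5, e=sp−y=17.5; I=20, D=e−e_prev=20; u=1/2·17.5+0·20+1·20=28.75; next y=-1/2·(-12.5)+1·28.75=35
n=3: y=35, sp=5, e=sp−y=-30; I=-10, D=e−e_prev=-47.5; u=1/2·(-30)+0·(-10)+1·(-47.5)=-62.5; next y=-1/2·35+1·(-62.5)=-80
n=4: y=-80, sp=2, e=sp−y=82; I=72, D=e−e_prev=112; u=1/2·82+0·72+1·112=153; next y=-1/2·(-80)+1·153=193
n=5: y=193, sp=2, e=sp−y=-191; I=-119, D=e−e_prev=-273; u=1/2·(-191)+0·(-119)+1·(-273)=-368.5; next y=-1/2·193+1·(-368.5)=-465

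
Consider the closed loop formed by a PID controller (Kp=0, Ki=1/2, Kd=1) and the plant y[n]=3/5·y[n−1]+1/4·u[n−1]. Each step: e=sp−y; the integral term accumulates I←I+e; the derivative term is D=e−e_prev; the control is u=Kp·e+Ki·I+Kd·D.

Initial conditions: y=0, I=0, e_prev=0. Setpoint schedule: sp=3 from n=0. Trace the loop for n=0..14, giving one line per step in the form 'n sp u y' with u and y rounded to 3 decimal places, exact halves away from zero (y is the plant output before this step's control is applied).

0 3 4.500 0.000
1 3 1.313 1.125
2 3 3.558 1.003
3 3 3.702 1.491
4 3 4.451 1.820
5 3 4.793 2.205
6 3 5.101 2.521
7 3 5.256 2.788
8 3 5.331 2.987
9 3 5.329 3.125
10 3 5.281 3.207
11 3 5.204 3.245
12 3 5.114 3.248
13 3 5.024 3.227
14 3 4.942 3.192

(exact arithmetic carried between steps; '≈' marks a value shown rounded to 6 d.p. or computed from one; I and e_prev carry over from the previous line; the table rounds u and y to 3 d.p., halves away from zero)
n=0: y=0, sp=3, e=sp−y=3; I=3, D=e−e_prev=3; u=0·3+1/2·3+1·3=4.5; next y=3/5·0+1/4·4.5=1.125
n=1: y=1.125, sp=3, e=sp−y=1.875; I=4.875, D=e−e_prev=-1.125; u=0·1.875+1/2·4.875+1·(-1.125)=1.3125; next y=3/5·1.125+1/4·1.3125=1.003125
n=2: y=1.003125, sp=3, e=sp−y=1.996875; I=6.871875, D=e−e_prev=0.121875; u=0·1.996875+1/2·6.871875+1·0.121875≈3.557813; next y=3/5·1.003125+1/4·3.557813≈1.491328
n=3: y≈1.491328, sp=3, e=sp−y≈1.508672; I≈8.380547, D=e−e_prev≈-0.488203; u=0·1.508672+1/2·8.380547+1·(-0.488203)≈3.702070; next y=3/5·1.491328+1/4·3.702070≈1.820314
n=4: y≈1.820314, sp=3, e=sp−y≈1.179686; I≈9.560232, D=e−e_prev≈-0.328986; u=0·1.179686+1/2·9.560232+1·(-0.328986)≈4.451130; next y=3/5·1.820314+1/4·4.451130≈2.204971
n=5: y≈2.204971, sp=3, e=sp−y≈0.795029; I≈10.355261, D=e−e_prev≈-0.384657; u=0·0.795029+1/2·10.355261+1·(-0.384657)≈4.792974; next y=3/5·2.204971+1/4·4.792974≈2.521226
n=6: y≈2.521226, sp=3, e=sp−y≈0.478774; I≈10.834035, D=e−e_prev≈-0.316255; u=0·0.478774+1/2·10.834035+1·(-0.316255)≈5.100763; next y=3/5·2.521226+1/4·5.100763≈2.787926
n=7: y≈2.787926, sp=3, e=sp−y≈0.212074; I≈11.046109, D=e−e_prev≈-0.266700; u=0·0.212074+1/2·11.046109+1·(-0.266700)≈5.256354; next y=3/5·2.787926+1/4·5.256354≈2.986844
n=8: y≈2.986844, sp=3, e=sp−y≈0.013156; I≈11.059264, D=e−e_prev≈-0.198918; u=0·0.013156+1/2·11.059264+1·(-0.198918)≈5.330714; next y=3/5·2.986844+1/4·5.330714≈3.124785
n=9: y≈3.124785, sp=3, e=sp−y≈-0.124785; I≈10.934479, D=e−e_prev≈-0.137941; u=0·(-0.124785)+1/2·10.934479+1·(-0.137941)≈5.329299; next y=3/5·3.124785+1/4·5.329299≈3.207196
n=10: y≈3.207196, sp=3, e=sp−y≈-0.207196; I≈10.727283, D=e−e_prev≈-0.082411; u=0·(-0.207196)+1/2·10.727283+1·(-0.082411)≈5.281231; next y=3/5·3.207196+1/4·5.281231≈3.244625
n=11: y≈3.244625, sp=3, e=sp−y≈-0.244625; I≈10.482658, D=e−e_prev≈-0.037429; u=0·(-0.244625)+1/2·10.482658+1·(-0.037429)≈5.203900; next y=3/5·3.244625+1/4·5.203900≈3.247750
n=12: y≈3.247750, sp=3, e=sp−y≈-0.247750; I≈10.234908, D=e−e_prev≈-0.003125; u=0·(-0.247750)+1/2·10.234908+1·(-0.003125)≈5.114329; next y=3/5·3.247750+1/4·5.114329≈3.227232
n=13: y≈3.227232, sp=3, e=sp−y≈-0.227232; I≈10.007676, D=e−e_prev≈0.020518; u=0·(-0.227232)+1/2·10.007676+1·0.020518≈5.024356; next y=3/5·3.227232+1/4·5.024356≈3.192428
n=14: y≈3.192428, sp=3, e=sp−y≈-0.192428; I≈9.815247, D=e−e_prev≈0.034804; u=0·(-0.192428)+1/2·9.815247+1·0.034804≈4.942428; next y=3/5·3.192428+1/4·4.942428≈3.151064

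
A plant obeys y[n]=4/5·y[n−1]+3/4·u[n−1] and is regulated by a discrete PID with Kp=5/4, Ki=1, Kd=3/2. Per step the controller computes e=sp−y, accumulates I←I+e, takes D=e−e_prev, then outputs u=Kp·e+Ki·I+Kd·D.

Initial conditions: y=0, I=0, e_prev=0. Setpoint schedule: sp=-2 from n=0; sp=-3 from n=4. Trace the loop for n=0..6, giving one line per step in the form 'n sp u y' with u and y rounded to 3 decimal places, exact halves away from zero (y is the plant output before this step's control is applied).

(exact arithmetic carried between steps; '≈' marks a value shown rounded to 6 d.p. or computed from one; I and e_prev carry over from the previous line; the table rounds u and y to 3 d.p., halves away from zero)
n=0: y=0, sp=-2, e=sp−y=-2; I=-2, D=e−e_prev=-2; u=5/4·(-2)+1·(-2)+3/2·(-2)=-7.5; next y=4/5·0+3/4·(-7.5)=-5.625
n=1: y=-5.625, sp=-2, e=sp−y=3.625; I=1.625, D=e−e_prev=5.625; u=5/4·3.625+1·1.625+3/2·5.625=14.59375; next y=4/5·(-5.625)+3/4·14.59375≈6.445313
n=2: y≈6.445313, sp=-2, e=sp−y≈-8.445313; I≈-6.820313, D=e−e_prev≈-12.070313; u=5/4·(-8.445313)+1·(-6.820313)+3/2·(-12.070313)≈-35.482422; next y=4/5·6.445313+3/4·(-35.482422)≈-21.455566
n=3: y≈-21.455566, sp=-2, e=sp−y≈19.455566; I≈12.635254, D=e−e_prev≈27.900879; u=5/4·19.455566+1·12.635254+3/2·27.900879≈78.806030; next y=4/5·(-21.455566)+3/4·78.806030≈41.940070
n=4: y≈41.940070, sp=-3, e=sp−y≈-44.940070; I≈-32.304816, D=e−e_prev≈-64.395636; u=5/4·(-44.940070)+1·(-32.304816)+3/2·(-64.395636)≈-185.073357; next y=4/5·41.940070+3/4·(-185.073357)≈-105.252962
n=5: y≈-105.252962, sp=-3, e=sp−y≈102.252962; I≈69.948146, D=e−e_prev≈147.193031; u=5/4·102.252962+1·69.948146+3/2·147.193031≈418.553895; next y=4/5·(-105.252962)+3/4·418.553895≈229.713052
n=6: y≈229.713052, sp=-3, e=sp−y≈-232.713052; I≈-162.764906, D=e−e_prev≈-334.966014; u=5/4·(-232.713052)+1·(-162.764906)+3/2·(-334.966014)≈-956.105242; next y=4/5·229.713052+3/4·(-956.105242)≈-533.308490

0 -2 -7.500 0.000
1 -2 14.594 -5.625
2 -2 -35.482 6.445
3 -2 78.806 -21.456
4 -3 -185.073 41.940
5 -3 418.554 -105.253
6 -3 -956.105 229.713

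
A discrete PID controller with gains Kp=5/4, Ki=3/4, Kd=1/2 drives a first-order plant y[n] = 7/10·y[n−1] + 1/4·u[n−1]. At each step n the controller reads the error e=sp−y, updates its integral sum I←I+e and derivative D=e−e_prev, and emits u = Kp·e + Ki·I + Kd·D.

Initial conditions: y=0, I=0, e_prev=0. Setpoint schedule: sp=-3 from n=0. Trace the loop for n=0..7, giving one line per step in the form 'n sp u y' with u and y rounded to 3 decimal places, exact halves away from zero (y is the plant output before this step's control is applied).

(exact arithmetic carried between steps; '≈' marks a value shown rounded to 6 d.p. or computed from one; I and e_prev carry over from the previous line; the table rounds u and y to 3 d.p., halves away from zero)
n=0: y=0, sp=-3, e=sp−y=-3; I=-3, D=e−e_prev=-3; u=5/4·(-3)+3/4·(-3)+1/2·(-3)=-7.5; next y=7/10·0+1/4·(-7.5)=-1.875
n=1: y=-1.875, sp=-3, e=sp−y=-1.125; I=-4.125, D=e−e_prev=1.875; u=5/4·(-1.125)+3/4·(-4.125)+1/2·1.875=-3.5625; next y=7/10·(-1.875)+1/4·(-3.5625)=-2.203125
n=2: y=-2.203125, sp=-3, e=sp−y=-0.796875; I=-4.921875, D=e−e_prev=0.328125; u=5/4·(-0.796875)+3/4·(-4.921875)+1/2·0.328125≈-4.523438; next y=7/10·(-2.203125)+1/4·(-4.523438)≈-2.673047
n=3: y≈-2.673047, sp=-3, e=sp−y≈-0.326953; I≈-5.248828, D=e−e_prev≈0.469922; u=5/4·(-0.326953)+3/4·(-5.248828)+1/2·0.469922≈-4.110352; next y=7/10·(-2.673047)+1/4·(-4.110352)≈-2.898721
n=4: y≈-2.898721, sp=-3, e=sp−y≈-0.101279; I≈-5.350107, D=e−e_prev≈0.225674; u=5/4·(-0.101279)+3/4·(-5.350107)+1/2·0.225674≈-4.026343; next y=7/10·(-2.898721)+1/4·(-4.026343)≈-3.035690
n=5: y≈-3.035690, sp=-3, e=sp−y≈0.035690; I≈-5.314417, D=e−e_prev≈0.136969; u=5/4·0.035690+3/4·(-5.314417)+1/2·0.136969≈-3.872715; next y=7/10·(-3.035690)+1/4·(-3.872715)≈-3.093162
n=6: y≈-3.093162, sp=-3, e=sp−y≈0.093162; I≈-5.221255, D=e−e_prev≈0.057472; u=5/4·0.093162+3/4·(-5.221255)+1/2·0.057472≈-3.770753; next y=7/10·(-3.093162)+1/4·(-3.770753)≈-3.107902
n=7: y≈-3.107902, sp=-3, e=sp−y≈0.107902; I≈-5.113354, D=e−e_prev≈0.014740; u=5/4·0.107902+3/4·(-5.113354)+1/2·0.014740≈-3.692768; next y=7/10·(-3.107902)+1/4·(-3.692768)≈-3.098723

0 -3 -7.500 0.000
1 -3 -3.563 -1.875
2 -3 -4.523 -2.203
3 -3 -4.110 -2.673
4 -3 -4.026 -2.899
5 -3 -3.873 -3.036
6 -3 -3.771 -3.093
7 -3 -3.693 -3.108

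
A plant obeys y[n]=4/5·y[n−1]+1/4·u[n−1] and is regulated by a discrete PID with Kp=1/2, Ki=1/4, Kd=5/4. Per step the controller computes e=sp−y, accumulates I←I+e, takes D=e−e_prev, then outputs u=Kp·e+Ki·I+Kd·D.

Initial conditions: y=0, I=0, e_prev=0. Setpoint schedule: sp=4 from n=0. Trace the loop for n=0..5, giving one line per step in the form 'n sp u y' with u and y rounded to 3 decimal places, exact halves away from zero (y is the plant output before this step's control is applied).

0 4 8.000 0.000
1 4 0.000 2.000
2 4 3.800 1.600
3 4 2.640 2.230
4 4 3.442 2.444
5 4 3.355 2.816

(exact arithmetic carried between steps; '≈' marks a value shown rounded to 6 d.p. or computed from one; I and e_prev carry over from the previous line; the table rounds u and y to 3 d.p., halves away from zero)
n=0: y=0, sp=4, e=sp−y=4; I=4, D=e−e_prev=4; u=1/2·4+1/4·4+5/4·4=8; next y=4/5·0+1/4·8=2
n=1: y=2, sp=4, e=sp−y=2; I=6, D=e−e_prev=-2; u=1/2·2+1/4·6+5/4·(-2)=0; next y=4/5·2+1/4·0=1.6
n=2: y=1.6, sp=4, e=sp−y=2.4; I=8.4, D=e−e_prev=0.4; u=1/2·2.4+1/4·8.4+5/4·0.4=3.8; next y=4/5·1.6+1/4·3.8=2.23
n=3: y=2.23, sp=4, e=sp−y=1.77; I=10.17, D=e−e_prev=-0.63; u=1/2·1.77+1/4·10.17+5/4·(-0.63)=2.64; next y=4/5·2.23+1/4·2.64=2.444
n=4: y=2.444, sp=4, e=sp−y=1.556; I=11.726, D=e−e_prev=-0.214; u=1/2·1.556+1/4·11.726+5/4·(-0.214)=3.442; next y=4/5·2.444+1/4·3.442=2.8157
n=5: y=2.8157, sp=4, e=sp−y=1.1843; I=12.9103, D=e−e_prev=-0.3717; u=1/2·1.1843+1/4·12.9103+5/4·(-0.3717)=3.3551; next y=4/5·2.8157+1/4·3.3551=3.091335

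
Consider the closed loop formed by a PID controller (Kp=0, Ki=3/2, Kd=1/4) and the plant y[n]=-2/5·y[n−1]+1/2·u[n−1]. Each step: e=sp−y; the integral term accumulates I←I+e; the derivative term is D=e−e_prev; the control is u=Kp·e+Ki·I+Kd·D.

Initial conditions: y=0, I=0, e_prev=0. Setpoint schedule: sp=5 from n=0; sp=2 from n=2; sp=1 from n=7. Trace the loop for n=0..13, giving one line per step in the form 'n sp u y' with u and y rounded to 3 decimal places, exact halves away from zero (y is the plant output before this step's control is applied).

(exact arithmetic carried between steps; '≈' marks a value shown rounded to 6 d.p. or computed from one; I and e_prev carry over from the previous line; the table rounds u and y to 3 d.p., halves away from zero)
n=0: y=0, sp=5, e=sp−y=5; I=5, D=e−e_prev=5; u=0·5+3/2·5+1/4·5=8.75; next y=-2/5·0+1/2·8.75=4.375
n=1: y=4.375, sp=5, e=sp−y=0.625; I=5.625, D=e−e_prev=-4.375; u=0·0.625+3/2·5.625+1/4·(-4.375)=7.34375; next y=-2/5·4.375+1/2·7.34375=1.921875
n=2: y=1.921875, sp=2, e=sp−y=0.078125; I=5.703125, D=e−e_prev=-0.546875; u=0·0.078125+3/2·5.703125+1/4·(-0.546875)≈8.417969; next y=-2/5·1.921875+1/2·8.417969≈3.440234
n=3: y≈3.440234, sp=2, e=sp−y≈-1.440234; I≈4.262891, D=e−e_prev≈-1.518359; u=0·(-1.440234)+3/2·4.262891+1/4·(-1.518359)≈6.014746; next y=-2/5·3.440234+1/2·6.014746≈1.631279
n=4: y≈1.631279, sp=2, e=sp−y≈0.368721; I≈4.631611, D=e−e_prev≈1.808955; u=0·0.368721+3/2·4.631611+1/4·1.808955≈7.399656; next y=-2/5·1.631279+1/2·7.399656≈3.047316
n=5: y≈3.047316, sp=2, e=sp−y≈-1.047316; I≈3.584295, D=e−e_prev≈-1.416037; u=0·(-1.047316)+3/2·3.584295+1/4·(-1.416037)≈5.022434; next y=-2/5·3.047316+1/2·5.022434≈1.292290
n=6: y≈1.292290, sp=2, e=sp−y≈0.707710; I≈4.292005, D=e−e_prev≈1.755026; u=0·0.707710+3/2·4.292005+1/4·1.755026≈6.876764; next y=-2/5·1.292290+1/2·6.876764≈2.921466
n=7: y≈2.921466, sp=1, e=sp−y≈-1.921466; I≈2.370539, D=e−e_prev≈-2.629175; u=0·(-1.921466)+3/2·2.370539+1/4·(-2.629175)≈2.898515; next y=-2/5·2.921466+1/2·2.898515≈0.280671
n=8: y≈0.280671, sp=1, e=sp−y≈0.719329; I≈3.089868, D=e−e_prev≈2.640795; u=0·0.719329+3/2·3.089868+1/4·2.640795≈5.295001; next y=-2/5·0.280671+1/2·5.295001≈2.535232
n=9: y≈2.535232, sp=1, e=sp−y≈-1.535232; I≈1.554636, D=e−e_prev≈-2.254561; u=0·(-1.535232)+3/2·1.554636+1/4·(-2.254561)≈1.768314; next y=-2/5·2.535232+1/2·1.768314≈-0.129936
n=10: y≈-0.129936, sp=1, e=sp−y≈1.129936; I≈2.684572, D=e−e_prev≈2.665168; u=0·1.129936+3/2·2.684572+1/4·2.665168≈4.693150; next y=-2/5·(-0.129936)+1/2·4.693150≈2.398549
n=11: y≈2.398549, sp=1, e=sp−y≈-1.398549; I≈1.286023, D=e−e_prev≈-2.528485; u=0·(-1.398549)+3/2·1.286023+1/4·(-2.528485)≈1.296913; next y=-2/5·2.398549+1/2·1.296913≈-0.310963
n=12: y≈-0.310963, sp=1, e=sp−y≈1.310963; I≈2.596986, D=e−e_prev≈2.709512; u=0·1.310963+3/2·2.596986+1/4·2.709512≈4.572857; next y=-2/5·(-0.310963)+1/2·4.572857≈2.410814
n=13: y≈2.410814, sp=1, e=sp−y≈-1.410814; I≈1.186172, D=e−e_prev≈-2.721777; u=0·(-1.410814)+3/2·1.186172+1/4·(-2.721777)≈1.098814; next y=-2/5·2.410814+1/2·1.098814≈-0.414919

0 5 8.750 0.000
1 5 7.344 4.375
2 2 8.418 1.922
3 2 6.015 3.440
4 2 7.400 1.631
5 2 5.022 3.047
6 2 6.877 1.292
7 1 2.899 2.921
8 1 5.295 0.281
9 1 1.768 2.535
10 1 4.693 -0.130
11 1 1.297 2.399
12 1 4.573 -0.311
13 1 1.099 2.411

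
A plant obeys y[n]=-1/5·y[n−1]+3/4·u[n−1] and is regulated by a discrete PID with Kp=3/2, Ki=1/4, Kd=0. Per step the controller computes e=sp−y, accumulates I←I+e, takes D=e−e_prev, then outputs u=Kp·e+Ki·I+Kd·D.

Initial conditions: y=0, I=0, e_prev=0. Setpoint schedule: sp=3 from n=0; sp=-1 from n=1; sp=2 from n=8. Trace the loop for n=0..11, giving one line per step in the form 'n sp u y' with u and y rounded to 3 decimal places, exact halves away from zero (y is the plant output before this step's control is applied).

(exact arithmetic carried between steps; '≈' marks a value shown rounded to 6 d.p. or computed from one; I and e_prev carry over from the previous line; the table rounds u and y to 3 d.p., halves away from zero)
n=0: y=0, sp=3, e=sp−y=3; I=3, D=e−e_prev=3; u=3/2·3+1/4·3+0·3=5.25; next y=-1/5·0+3/4·5.25=3.9375
n=1: y=3.9375, sp=-1, e=sp−y=-4.9375; I=-1.9375, D=e−e_prev=-7.9375; u=3/2·(-4.9375)+1/4·(-1.9375)+0·(-7.9375)=-7.890625; next y=-1/5·3.9375+3/4·(-7.890625)≈-6.705469
n=2: y≈-6.705469, sp=-1, e=sp−y≈5.705469; I≈3.767969, D=e−e_prev≈10.642969; u=3/2·5.705469+1/4·3.767969+0·10.642969≈9.500195; next y=-1/5·(-6.705469)+3/4·9.500195≈8.466240
n=3: y≈8.466240, sp=-1, e=sp−y≈-9.466240; I≈-5.698271, D=e−e_prev≈-15.171709; u=3/2·(-9.466240)+1/4·(-5.698271)+0·(-15.171709)≈-15.623928; next y=-1/5·8.466240+3/4·(-15.623928)≈-13.411194
n=4: y≈-13.411194, sp=-1, e=sp−y≈12.411194; I≈6.712923, D=e−e_prev≈21.877434; u=3/2·12.411194+1/4·6.712923+0·21.877434≈20.295022; next y=-1/5·(-13.411194)+3/4·20.295022≈17.903505
n=5: y≈17.903505, sp=-1, e=sp−y≈-18.903505; I≈-12.190583, D=e−e_prev≈-31.314700; u=3/2·(-18.903505)+1/4·(-12.190583)+0·(-31.314700)≈-31.402904; next y=-1/5·17.903505+3/4·(-31.402904)≈-27.132879
n=6: y≈-27.132879, sp=-1, e=sp−y≈26.132879; I≈13.942296, D=e−e_prev≈45.036384; u=3/2·26.132879+1/4·13.942296+0·45.036384≈42.684892; next y=-1/5·(-27.132879)+3/4·42.684892≈37.440245
n=7: y≈37.440245, sp=-1, e=sp−y≈-38.440245; I≈-24.497949, D=e−e_prev≈-64.573124; u=3/2·(-38.440245)+1/4·(-24.497949)+0·(-64.573124)≈-63.784855; next y=-1/5·37.440245+3/4·(-63.784855)≈-55.326690
n=8: y≈-55.326690, sp=2, e=sp−y≈57.326690; I≈32.828741, D=e−e_prev≈95.766935; u=3/2·57.326690+1/4·32.828741+0·95.766935≈94.197220; next y=-1/5·(-55.326690)+3/4·94.197220≈81.713253
n=9: y≈81.713253, sp=2, e=sp−y≈-79.713253; I≈-46.884512, D=e−e_prev≈-137.039943; u=3/2·(-79.713253)+1/4·(-46.884512)+0·(-137.039943)≈-131.291008; next y=-1/5·81.713253+3/4·(-131.291008)≈-114.810907
n=10: y≈-114.810907, sp=2, e=sp−y≈116.810907; I≈69.926395, D=e−e_prev≈196.524160; u=3/2·116.810907+1/4·69.926395+0·196.524160≈192.697958; next y=-1/5·(-114.810907)+3/4·192.697958≈167.485650
n=11: y≈167.485650, sp=2, e=sp−y≈-165.485650; I≈-95.559256, D=e−e_prev≈-282.296557; u=3/2·(-165.485650)+1/4·(-95.559256)+0·(-282.296557)≈-272.118289; next y=-1/5·167.485650+3/4·(-272.118289)≈-237.585847

0 3 5.250 0.000
1 -1 -7.891 3.938
2 -1 9.500 -6.705
3 -1 -15.624 8.466
4 -1 20.295 -13.411
5 -1 -31.403 17.904
6 -1 42.685 -27.133
7 -1 -63.785 37.440
8 2 94.197 -55.327
9 2 -131.291 81.713
10 2 192.698 -114.811
11 2 -272.118 167.486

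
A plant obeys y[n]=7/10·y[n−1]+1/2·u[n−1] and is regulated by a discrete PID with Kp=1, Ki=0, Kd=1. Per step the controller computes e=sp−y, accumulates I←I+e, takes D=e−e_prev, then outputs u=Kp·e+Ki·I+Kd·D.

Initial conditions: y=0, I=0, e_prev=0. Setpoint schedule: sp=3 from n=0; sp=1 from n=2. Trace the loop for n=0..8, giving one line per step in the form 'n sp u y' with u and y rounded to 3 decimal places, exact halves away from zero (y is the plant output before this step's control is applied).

(exact arithmetic carried between steps; '≈' marks a value shown rounded to 6 d.p. or computed from one; I and e_prev carry over from the previous line; the table rounds u and y to 3 d.p., halves away from zero)
n=0: y=0, sp=3, e=sp−y=3; I=3, D=e−e_prev=3; u=1·3+0·3+1·3=6; next y=7/10·0+1/2·6=3
n=1: y=3, sp=3, e=sp−y=0; I=3, D=e−e_prev=-3; u=1·0+0·3+1·(-3)=-3; next y=7/10·3+1/2·(-3)=0.6
n=2: y=0.6, sp=1, e=sp−y=0.4; I=3.4, D=e−e_prev=0.4; u=1·0.4+0·3.4+1·0.4=0.8; next y=7/10·0.6+1/2·0.8=0.82
n=3: y=0.82, sp=1, e=sp−y=0.18; I=3.58, D=e−e_prev=-0.22; u=1·0.18+0·3.58+1·(-0.22)=-0.04; next y=7/10·0.82+1/2·(-0.04)=0.554
n=4: y=0.554, sp=1, e=sp−y=0.446; I=4.026, D=e−e_prev=0.266; u=1·0.446+0·4.026+1·0.266=0.712; next y=7/10·0.554+1/2·0.712=0.7438
n=5: y=0.7438, sp=1, e=sp−y=0.2562; I=4.2822, D=e−e_prev=-0.1898; u=1·0.2562+0·4.2822+1·(-0.1898)=0.0664; next y=7/10·0.7438+1/2·0.0664=0.55386
n=6: y=0.55386, sp=1, e=sp−y=0.44614; I=4.72834, D=e−e_prev=0.18994; u=1·0.44614+0·4.72834+1·0.18994=0.63608; next y=7/10·0.55386+1/2·0.63608=0.705742
n=7: y=0.705742, sp=1, e=sp−y=0.294258; I=5.022598, D=e−e_prev=-0.151882; u=1·0.294258+0·5.022598+1·(-0.151882)=0.142376; next y=7/10·0.705742+1/2·0.142376≈0.565207
n=8: y≈0.565207, sp=1, e=sp−y≈0.434793; I≈5.457391, D=e−e_prev≈0.140535; u=1·0.434793+0·5.457391+1·0.140535≈0.575327; next y=7/10·0.565207+1/2·0.575327≈0.683309

0 3 6.000 0.000
1 3 -3.000 3.000
2 1 0.800 0.600
3 1 -0.040 0.820
4 1 0.712 0.554
5 1 0.066 0.744
6 1 0.636 0.554
7 1 0.142 0.706
8 1 0.575 0.565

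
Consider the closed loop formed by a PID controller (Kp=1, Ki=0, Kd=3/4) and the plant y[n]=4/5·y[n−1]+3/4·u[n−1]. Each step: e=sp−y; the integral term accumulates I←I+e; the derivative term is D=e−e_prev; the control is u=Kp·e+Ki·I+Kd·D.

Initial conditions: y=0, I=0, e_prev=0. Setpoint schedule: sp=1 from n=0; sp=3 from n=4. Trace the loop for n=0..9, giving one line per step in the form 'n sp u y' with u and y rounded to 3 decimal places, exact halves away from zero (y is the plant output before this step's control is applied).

(exact arithmetic carried between steps; '≈' marks a value shown rounded to 6 d.p. or computed from one; I and e_prev carry over from the previous line; the table rounds u and y to 3 d.p., halves away from zero)
n=0: y=0, sp=1, e=sp−y=1; I=1, D=e−e_prev=1; u=1·1+0·1+3/4·1=1.75; next y=4/5·0+3/4·1.75=1.3125
n=1: y=1.3125, sp=1, e=sp−y=-0.3125; I=0.6875, D=e−e_prev=-1.3125; u=1·(-0.3125)+0·0.6875+3/4·(-1.3125)=-1.296875; next y=4/5·1.3125+3/4·(-1.296875)≈0.077344
n=2: y≈0.077344, sp=1, e=sp−y≈0.922656; I≈1.610156, D=e−e_prev≈1.235156; u=1·0.922656+0·1.610156+3/4·1.235156≈1.849023; next y=4/5·0.077344+3/4·1.849023≈1.448643
n=3: y≈1.448643, sp=1, e=sp−y≈-0.448643; I≈1.161514, D=e−e_prev≈-1.371299; u=1·(-0.448643)+0·1.161514+3/4·(-1.371299)≈-1.477117; next y=4/5·1.448643+3/4·(-1.477117)≈0.051077
n=4: y≈0.051077, sp=3, e=sp−y≈2.948923; I≈4.110437, D=e−e_prev≈3.397566; u=1·2.948923+0·4.110437+3/4·3.397566≈5.497098; next y=4/5·0.051077+3/4·5.497098≈4.163685
n=5: y≈4.163685, sp=3, e=sp−y≈-1.163685; I≈2.946752, D=e−e_prev≈-4.112608; u=1·(-1.163685)+0·2.946752+3/4·(-4.112608)≈-4.248141; next y=4/5·4.163685+3/4·(-4.248141)≈0.144842
n=6: y≈0.144842, sp=3, e=sp−y≈2.855158; I≈5.801910, D=e−e_prev≈4.018843; u=1·2.855158+0·5.801910+3/4·4.018843≈5.869290; next y=4/5·0.144842+3/4·5.869290≈4.517841
n=7: y≈4.517841, sp=3, e=sp−y≈-1.517841; I≈4.284069, D=e−e_prev≈-4.372999; u=1·(-1.517841)+0·4.284069+3/4·(-4.372999)≈-4.797590; next y=4/5·4.517841+3/4·(-4.797590)≈0.016080
n=8: y≈0.016080, sp=3, e=sp−y≈2.983920; I≈7.267989, D=e−e_prev≈4.501761; u=1·2.983920+0·7.267989+3/4·4.501761≈6.360241; next y=4/5·0.016080+3/4·6.360241≈4.783045
n=9: y≈4.783045, sp=3, e=sp−y≈-1.783045; I≈5.484945, D=e−e_prev≈-4.766964; u=1·(-1.783045)+0·5.484945+3/4·(-4.766964)≈-5.358268; next y=4/5·4.783045+3/4·(-5.358268)≈-0.192265

0 1 1.750 0.000
1 1 -1.297 1.313
2 1 1.849 0.077
3 1 -1.477 1.449
4 3 5.497 0.051
5 3 -4.248 4.164
6 3 5.869 0.145
7 3 -4.798 4.518
8 3 6.360 0.016
9 3 -5.358 4.783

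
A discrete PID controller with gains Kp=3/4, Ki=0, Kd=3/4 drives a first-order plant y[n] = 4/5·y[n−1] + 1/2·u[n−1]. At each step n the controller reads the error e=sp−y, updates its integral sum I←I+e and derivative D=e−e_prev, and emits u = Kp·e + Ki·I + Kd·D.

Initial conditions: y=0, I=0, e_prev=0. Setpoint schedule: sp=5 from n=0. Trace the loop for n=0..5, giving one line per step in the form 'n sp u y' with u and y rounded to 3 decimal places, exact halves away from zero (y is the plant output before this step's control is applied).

(exact arithmetic carried between steps; '≈' marks a value shown rounded to 6 d.p. or computed from one; I and e_prev carry over from the previous line; the table rounds u and y to 3 d.p., halves away from zero)
n=0: y=0, sp=5, e=sp−y=5; I=5, D=e−e_prev=5; u=3/4·5+0·5+3/4·5=7.5; next y=4/5·0+1/2·7.5=3.75
n=1: y=3.75, sp=5, e=sp−y=1.25; I=6.25, D=e−e_prev=-3.75; u=3/4·1.25+0·6.25+3/4·(-3.75)=-1.875; next y=4/5·3.75+1/2·(-1.875)=2.0625
n=2: y=2.0625, sp=5, e=sp−y=2.9375; I=9.1875, D=e−e_prev=1.6875; u=3/4·2.9375+0·9.1875+3/4·1.6875=3.46875; next y=4/5·2.0625+1/2·3.46875=3.384375
n=3: y=3.384375, sp=5, e=sp−y=1.615625; I=10.803125, D=e−e_prev=-1.321875; u=3/4·1.615625+0·10.803125+3/4·(-1.321875)≈0.220313; next y=4/5·3.384375+1/2·0.220313≈2.817656
n=4: y≈2.817656, sp=5, e=sp−y≈2.182344; I≈12.985469, D=e−e_prev≈0.566719; u=3/4·2.182344+0·12.985469+3/4·0.566719≈2.061797; next y=4/5·2.817656+1/2·2.061797≈3.285023
n=5: y≈3.285023, sp=5, e=sp−y≈1.714977; I≈14.700445, D=e−e_prev≈-0.467367; u=3/4·1.714977+0·14.700445+3/4·(-0.467367)≈0.935707; next y=4/5·3.285023+1/2·0.935707≈3.095872

0 5 7.500 0.000
1 5 -1.875 3.750
2 5 3.469 2.063
3 5 0.220 3.384
4 5 2.062 2.818
5 5 0.936 3.285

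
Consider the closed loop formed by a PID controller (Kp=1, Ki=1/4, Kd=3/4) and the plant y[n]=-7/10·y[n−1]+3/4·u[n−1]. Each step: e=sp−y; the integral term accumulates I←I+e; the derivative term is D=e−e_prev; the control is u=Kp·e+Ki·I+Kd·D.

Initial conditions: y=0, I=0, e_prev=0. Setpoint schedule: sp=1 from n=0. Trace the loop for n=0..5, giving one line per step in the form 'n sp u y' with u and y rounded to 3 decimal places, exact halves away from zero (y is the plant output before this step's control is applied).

0 1 2.000 0.000
1 1 -1.500 1.500
2 1 6.850 -2.175
3 1 -12.783 6.660
4 1 34.247 -14.249
5 1 -77.439 35.659

(exact arithmetic carried between steps; '≈' marks a value shown rounded to 6 d.p. or computed from one; I and e_prev carry over from the previous line; the table rounds u and y to 3 d.p., halves away from zero)
n=0: y=0, sp=1, e=sp−y=1; I=1, D=e−e_prev=1; u=1·1+1/4·1+3/4·1=2; next y=-7/10·0+3/4·2=1.5
n=1: y=1.5, sp=1, e=sp−y=-0.5; I=0.5, D=e−e_prev=-1.5; u=1·(-0.5)+1/4·0.5+3/4·(-1.5)=-1.5; next y=-7/10·1.5+3/4·(-1.5)=-2.175
n=2: y=-2.175, sp=1, e=sp−y=3.175; I=3.675, D=e−e_prev=3.675; u=1·3.175+1/4·3.675+3/4·3.675=6.85; next y=-7/10·(-2.175)+3/4·6.85=6.66
n=3: y=6.66, sp=1, e=sp−y=-5.66; I=-1.985, D=e−e_prev=-8.835; u=1·(-5.66)+1/4·(-1.985)+3/4·(-8.835)=-12.7825; next y=-7/10·6.66+3/4·(-12.7825)=-14.248875
n=4: y=-14.248875, sp=1, e=sp−y=15.248875; I=13.263875, D=e−e_prev=20.908875; u=1·15.248875+1/4·13.263875+3/4·20.908875=34.2465; next y=-7/10·(-14.248875)+3/4·34.2465≈35.659088
n=5: y≈35.659088, sp=1, e=sp−y≈-34.659088; I≈-21.395213, D=e−e_prev≈-49.907963; u=1·(-34.659088)+1/4·(-21.395213)+3/4·(-49.907963)≈-77.438863; next y=-7/10·35.659088+3/4·(-77.438863)≈-83.040508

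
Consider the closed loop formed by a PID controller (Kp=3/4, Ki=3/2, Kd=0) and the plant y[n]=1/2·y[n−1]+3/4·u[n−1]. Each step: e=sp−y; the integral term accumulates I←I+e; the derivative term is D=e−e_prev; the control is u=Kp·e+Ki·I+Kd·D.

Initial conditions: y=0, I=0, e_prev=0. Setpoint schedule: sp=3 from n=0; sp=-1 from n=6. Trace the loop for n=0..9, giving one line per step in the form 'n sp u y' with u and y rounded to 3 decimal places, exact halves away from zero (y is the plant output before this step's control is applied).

(exact arithmetic carried between steps; '≈' marks a value shown rounded to 6 d.p. or computed from one; I and e_prev carry over from the previous line; the table rounds u and y to 3 d.p., halves away from zero)
n=0: y=0, sp=3, e=sp−y=3; I=3, D=e−e_prev=3; u=3/4·3+3/2·3+0·3=6.75; next y=1/2·0+3/4·6.75=5.0625
n=1: y=5.0625, sp=3, e=sp−y=-2.0625; I=0.9375, D=e−e_prev=-5.0625; u=3/4·(-2.0625)+3/2·0.9375+0·(-5.0625)=-0.140625; next y=1/2·5.0625+3/4·(-0.140625)≈2.425781
n=2: y≈2.425781, sp=3, e=sp−y≈0.574219; I≈1.511719, D=e−e_prev≈2.636719; u=3/4·0.574219+3/2·1.511719+0·2.636719≈2.698242; next y=1/2·2.425781+3/4·2.698242≈3.236572
n=3: y≈3.236572, sp=3, e=sp−y≈-0.236572; I≈1.275146, D=e−e_prev≈-0.810791; u=3/4·(-0.236572)+3/2·1.275146+0·(-0.810791)≈1.735291; next y=1/2·3.236572+3/4·1.735291≈2.919754
n=4: y≈2.919754, sp=3, e=sp−y≈0.080246; I≈1.355392, D=e−e_prev≈0.316818; u=3/4·0.080246+3/2·1.355392+0·0.316818≈2.093273; next y=1/2·2.919754+3/4·2.093273≈3.029832
n=5: y≈3.029832, sp=3, e=sp−y≈-0.029832; I≈1.325561, D=e−e_prev≈-0.110078; u=3/4·(-0.029832)+3/2·1.325561+0·(-0.110078)≈1.965967; next y=1/2·3.029832+3/4·1.965967≈2.989391
n=6: y≈2.989391, sp=-1, e=sp−y≈-3.989391; I≈-2.663831, D=e−e_prev≈-3.959559; u=3/4·(-3.989391)+3/2·(-2.663831)+0·(-3.959559)≈-6.987789; next y=1/2·2.989391+3/4·(-6.987789)≈-3.746146
n=7: y≈-3.746146, sp=-1, e=sp−y≈2.746146; I≈0.082316, D=e−e_prev≈6.735537; u=3/4·2.746146+3/2·0.082316+0·6.735537≈2.183083; next y=1/2·(-3.746146)+3/4·2.183083≈-0.235761
n=8: y≈-0.235761, sp=-1, e=sp−y≈-0.764239; I≈-0.681924, D=e−e_prev≈-3.510386; u=3/4·(-0.764239)+3/2·(-0.681924)+0·(-3.510386)≈-1.596065; next y=1/2·(-0.235761)+3/4·(-1.596065)≈-1.314929
n=9: y≈-1.314929, sp=-1, e=sp−y≈0.314929; I≈-0.366995, D=e−e_prev≈1.079168; u=3/4·0.314929+3/2·(-0.366995)+0·1.079168≈-0.314295; next y=1/2·(-1.314929)+3/4·(-0.314295)≈-0.893186

0 3 6.750 0.000
1 3 -0.141 5.063
2 3 2.698 2.426
3 3 1.735 3.237
4 3 2.093 2.920
5 3 1.966 3.030
6 -1 -6.988 2.989
7 -1 2.183 -3.746
8 -1 -1.596 -0.236
9 -1 -0.314 -1.315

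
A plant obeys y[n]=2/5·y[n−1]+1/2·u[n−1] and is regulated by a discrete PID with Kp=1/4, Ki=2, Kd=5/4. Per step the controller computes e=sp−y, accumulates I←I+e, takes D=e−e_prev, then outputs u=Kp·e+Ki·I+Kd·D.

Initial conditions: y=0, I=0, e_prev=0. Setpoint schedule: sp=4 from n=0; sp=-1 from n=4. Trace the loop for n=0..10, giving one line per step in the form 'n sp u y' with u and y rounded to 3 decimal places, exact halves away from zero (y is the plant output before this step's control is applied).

(exact arithmetic carried between steps; '≈' marks a value shown rounded to 6 d.p. or computed from one; I and e_prev carry over from the previous line; the table rounds u and y to 3 d.p., halves away from zero)
n=0: y=0, sp=4, e=sp−y=4; I=4, D=e−e_prev=4; u=1/4·4+2·4+5/4·4=14; next y=2/5·0+1/2·14=7
n=1: y=7, sp=4, e=sp−y=-3; I=1, D=e−e_prev=-7; u=1/4·(-3)+2·1+5/4·(-7)=-7.5; next y=2/5·7+1/2·(-7.5)=-0.95
n=2: y=-0.95, sp=4, e=sp−y=4.95; I=5.95, D=e−e_prev=7.95; u=1/4·4.95+2·5.95+5/4·7.95=23.075; next y=2/5·(-0.95)+1/2·23.075=11.1575
n=3: y=11.1575, sp=4, e=sp−y=-7.1575; I=-1.2075, D=e−e_prev=-12.1075; u=1/4·(-7.1575)+2·(-1.2075)+5/4·(-12.1075)=-19.33875; next y=2/5·11.1575+1/2·(-19.33875)=-5.206375
n=4: y=-5.206375, sp=-1, e=sp−y=4.206375; I=2.998875, D=e−e_prev=11.363875; u=1/4·4.206375+2·2.998875+5/4·11.363875≈21.254188; next y=2/5·(-5.206375)+1/2·21.254188≈8.544544
n=5: y≈8.544544, sp=-1, e=sp−y≈-9.544544; I≈-6.545669, D=e−e_prev≈-13.750919; u=1/4·(-9.544544)+2·(-6.545669)+5/4·(-13.750919)≈-32.666122; next y=2/5·8.544544+1/2·(-32.666122)≈-12.915243
n=6: y≈-12.915243, sp=-1, e=sp−y≈11.915243; I≈5.369575, D=e−e_prev≈21.459787; u=1/4·11.915243+2·5.369575+5/4·21.459787≈40.542694; next y=2/5·(-12.915243)+1/2·40.542694≈15.105250
n=7: y≈15.105250, sp=-1, e=sp−y≈-16.105250; I≈-10.735675, D=e−e_prev≈-28.020493; u=1/4·(-16.105250)+2·(-10.735675)+5/4·(-28.020493)≈-60.523279; next y=2/5·15.105250+1/2·(-60.523279)≈-24.219540
n=8: y≈-24.219540, sp=-1, e=sp−y≈23.219540; I≈12.483865, D=e−e_prev≈39.324789; u=1/4·23.219540+2·12.483865+5/4·39.324789≈79.928601; next y=2/5·(-24.219540)+1/2·79.928601≈30.276485
n=9: y≈30.276485, sp=-1, e=sp−y≈-31.276485; I≈-18.792620, D=e−e_prev≈-54.496024; u=1/4·(-31.276485)+2·(-18.792620)+5/4·(-54.496024)≈-113.524391; next y=2/5·30.276485+1/2·(-113.524391)≈-44.651602
n=10: y≈-44.651602, sp=-1, e=sp−y≈43.651602; I≈24.858982, D=e−e_prev≈74.928086; u=1/4·43.651602+2·24.858982+5/4·74.928086≈154.290972; next y=2/5·(-44.651602)+1/2·154.290972≈59.284845

0 4 14.000 0.000
1 4 -7.500 7.000
2 4 23.075 -0.950
3 4 -19.339 11.158
4 -1 21.254 -5.206
5 -1 -32.666 8.545
6 -1 40.543 -12.915
7 -1 -60.523 15.105
8 -1 79.929 -24.220
9 -1 -113.524 30.276
10 -1 154.291 -44.652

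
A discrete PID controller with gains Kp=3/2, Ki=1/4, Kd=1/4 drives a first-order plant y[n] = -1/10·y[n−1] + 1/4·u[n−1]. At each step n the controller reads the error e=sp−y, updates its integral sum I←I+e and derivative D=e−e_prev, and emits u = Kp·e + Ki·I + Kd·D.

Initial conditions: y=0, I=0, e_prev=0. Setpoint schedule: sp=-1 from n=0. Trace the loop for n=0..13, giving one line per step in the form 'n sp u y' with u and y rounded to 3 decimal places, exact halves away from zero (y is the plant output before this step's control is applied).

0 -1 -2.000 0.000
1 -1 -1.000 -0.500
2 -1 -1.850 -0.200
3 -1 -1.490 -0.443
4 -1 -1.919 -0.328
5 -1 -1.821 -0.447
6 -1 -2.061 -0.411
7 -1 -2.072 -0.474
8 -1 -2.227 -0.471
9 -1 -2.280 -0.510
10 -1 -2.394 -0.519
11 -1 -2.461 -0.547
12 -1 -2.553 -0.561
13 -1 -2.623 -0.582

(exact arithmetic carried between steps; '≈' marks a value shown rounded to 6 d.p. or computed from one; I and e_prev carry over from the previous line; the table rounds u and y to 3 d.p., halves away from zero)
n=0: y=0, sp=-1, e=sp−y=-1; I=-1, D=e−e_prev=-1; u=3/2·(-1)+1/4·(-1)+1/4·(-1)=-2; next y=-1/10·0+1/4·(-2)=-0.5
n=1: y=-0.5, sp=-1, e=sp−y=-0.5; I=-1.5, D=e−e_prev=0.5; u=3/2·(-0.5)+1/4·(-1.5)+1/4·0.5=-1; next y=-1/10·(-0.5)+1/4·(-1)=-0.2
n=2: y=-0.2, sp=-1, e=sp−y=-0.8; I=-2.3, D=e−e_prev=-0.3; u=3/2·(-0.8)+1/4·(-2.3)+1/4·(-0.3)=-1.85; next y=-1/10·(-0.2)+1/4·(-1.85)=-0.4425
n=3: y=-0.4425, sp=-1, e=sp−y=-0.5575; I=-2.8575, D=e−e_prev=0.2425; u=3/2·(-0.5575)+1/4·(-2.8575)+1/4·0.2425=-1.49; next y=-1/10·(-0.4425)+1/4·(-1.49)=-0.32825
n=4: y=-0.32825, sp=-1, e=sp−y=-0.67175; I=-3.52925, D=e−e_prev=-0.11425; u=3/2·(-0.67175)+1/4·(-3.52925)+1/4·(-0.11425)=-1.9185; next y=-1/10·(-0.32825)+1/4·(-1.9185)=-0.4468
n=5: y=-0.4468, sp=-1, e=sp−y=-0.5532; I=-4.08245, D=e−e_prev=0.11855; u=3/2·(-0.5532)+1/4·(-4.08245)+1/4·0.11855=-1.820775; next y=-1/10·(-0.4468)+1/4·(-1.820775)≈-0.410514
n=6: y≈-0.410514, sp=-1, e=sp−y≈-0.589486; I≈-4.671936, D=e−e_prev≈-0.036286; u=3/2·(-0.589486)+1/4·(-4.671936)+1/4·(-0.036286)≈-2.061285; next y=-1/10·(-0.410514)+1/4·(-2.061285)≈-0.474270
n=7: y≈-0.474270, sp=-1, e=sp−y≈-0.525730; I≈-5.197666, D=e−e_prev≈0.063756; u=3/2·(-0.525730)+1/4·(-5.197666)+1/4·0.063756≈-2.072073; next y=-1/10·(-0.474270)+1/4·(-2.072073)≈-0.470591
n=8: y≈-0.470591, sp=-1, e=sp−y≈-0.529409; I≈-5.727075, D=e−e_prev≈-0.003679; u=3/2·(-0.529409)+1/4·(-5.727075)+1/4·(-0.003679)≈-2.226802; next y=-1/10·(-0.470591)+1/4·(-2.226802)≈-0.509641
n=9: y≈-0.509641, sp=-1, e=sp−y≈-0.490359; I≈-6.217434, D=e−e_prev≈0.039050; u=3/2·(-0.490359)+1/4·(-6.217434)+1/4·0.039050≈-2.280134; next y=-1/10·(-0.509641)+1/4·(-2.280134)≈-0.519069
n=10: y≈-0.519069, sp=-1, e=sp−y≈-0.480931; I≈-6.698365, D=e−e_prev≈0.009428; u=3/2·(-0.480931)+1/4·(-6.698365)+1/4·0.009428≈-2.393630; next y=-1/10·(-0.519069)+1/4·(-2.393630)≈-0.546501
n=11: y≈-0.546501, sp=-1, e=sp−y≈-0.453499; I≈-7.151864, D=e−e_prev≈0.027431; u=3/2·(-0.453499)+1/4·(-7.151864)+1/4·0.027431≈-2.461357; next y=-1/10·(-0.546501)+1/4·(-2.461357)≈-0.560689
n=12: y≈-0.560689, sp=-1, e=sp−y≈-0.439311; I≈-7.591175, D=e−e_prev≈0.014189; u=3/2·(-0.439311)+1/4·(-7.591175)+1/4·0.014189≈-2.553213; next y=-1/10·(-0.560689)+1/4·(-2.553213)≈-0.582234
n=13: y≈-0.582234, sp=-1, e=sp−y≈-0.417766; I≈-8.008940, D=e−e_prev≈0.021545; u=3/2·(-0.417766)+1/4·(-8.008940)+1/4·0.021545≈-2.623498; next y=-1/10·(-0.582234)+1/4·(-2.623498)≈-0.597651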